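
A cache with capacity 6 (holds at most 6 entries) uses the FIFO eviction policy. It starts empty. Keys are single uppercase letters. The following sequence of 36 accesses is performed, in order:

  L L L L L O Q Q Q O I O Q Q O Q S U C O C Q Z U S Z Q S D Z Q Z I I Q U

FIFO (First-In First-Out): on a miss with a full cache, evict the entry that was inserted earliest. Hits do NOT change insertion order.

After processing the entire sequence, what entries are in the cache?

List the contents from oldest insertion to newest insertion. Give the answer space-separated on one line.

Answer: U C Z D Q I

Derivation:
FIFO simulation (capacity=6):
  1. access L: MISS. Cache (old->new): [L]
  2. access L: HIT. Cache (old->new): [L]
  3. access L: HIT. Cache (old->new): [L]
  4. access L: HIT. Cache (old->new): [L]
  5. access L: HIT. Cache (old->new): [L]
  6. access O: MISS. Cache (old->new): [L O]
  7. access Q: MISS. Cache (old->new): [L O Q]
  8. access Q: HIT. Cache (old->new): [L O Q]
  9. access Q: HIT. Cache (old->new): [L O Q]
  10. access O: HIT. Cache (old->new): [L O Q]
  11. access I: MISS. Cache (old->new): [L O Q I]
  12. access O: HIT. Cache (old->new): [L O Q I]
  13. access Q: HIT. Cache (old->new): [L O Q I]
  14. access Q: HIT. Cache (old->new): [L O Q I]
  15. access O: HIT. Cache (old->new): [L O Q I]
  16. access Q: HIT. Cache (old->new): [L O Q I]
  17. access S: MISS. Cache (old->new): [L O Q I S]
  18. access U: MISS. Cache (old->new): [L O Q I S U]
  19. access C: MISS, evict L. Cache (old->new): [O Q I S U C]
  20. access O: HIT. Cache (old->new): [O Q I S U C]
  21. access C: HIT. Cache (old->new): [O Q I S U C]
  22. access Q: HIT. Cache (old->new): [O Q I S U C]
  23. access Z: MISS, evict O. Cache (old->new): [Q I S U C Z]
  24. access U: HIT. Cache (old->new): [Q I S U C Z]
  25. access S: HIT. Cache (old->new): [Q I S U C Z]
  26. access Z: HIT. Cache (old->new): [Q I S U C Z]
  27. access Q: HIT. Cache (old->new): [Q I S U C Z]
  28. access S: HIT. Cache (old->new): [Q I S U C Z]
  29. access D: MISS, evict Q. Cache (old->new): [I S U C Z D]
  30. access Z: HIT. Cache (old->new): [I S U C Z D]
  31. access Q: MISS, evict I. Cache (old->new): [S U C Z D Q]
  32. access Z: HIT. Cache (old->new): [S U C Z D Q]
  33. access I: MISS, evict S. Cache (old->new): [U C Z D Q I]
  34. access I: HIT. Cache (old->new): [U C Z D Q I]
  35. access Q: HIT. Cache (old->new): [U C Z D Q I]
  36. access U: HIT. Cache (old->new): [U C Z D Q I]
Total: 25 hits, 11 misses, 5 evictions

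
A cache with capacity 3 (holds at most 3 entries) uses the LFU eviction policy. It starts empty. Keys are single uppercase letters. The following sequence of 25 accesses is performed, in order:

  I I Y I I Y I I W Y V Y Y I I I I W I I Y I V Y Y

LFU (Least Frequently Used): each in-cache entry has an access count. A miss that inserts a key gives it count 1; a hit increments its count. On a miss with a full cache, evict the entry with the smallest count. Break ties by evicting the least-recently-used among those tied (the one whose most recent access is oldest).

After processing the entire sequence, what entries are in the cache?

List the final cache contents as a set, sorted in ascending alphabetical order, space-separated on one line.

LFU simulation (capacity=3):
  1. access I: MISS. Cache: [I(c=1)]
  2. access I: HIT, count now 2. Cache: [I(c=2)]
  3. access Y: MISS. Cache: [Y(c=1) I(c=2)]
  4. access I: HIT, count now 3. Cache: [Y(c=1) I(c=3)]
  5. access I: HIT, count now 4. Cache: [Y(c=1) I(c=4)]
  6. access Y: HIT, count now 2. Cache: [Y(c=2) I(c=4)]
  7. access I: HIT, count now 5. Cache: [Y(c=2) I(c=5)]
  8. access I: HIT, count now 6. Cache: [Y(c=2) I(c=6)]
  9. access W: MISS. Cache: [W(c=1) Y(c=2) I(c=6)]
  10. access Y: HIT, count now 3. Cache: [W(c=1) Y(c=3) I(c=6)]
  11. access V: MISS, evict W(c=1). Cache: [V(c=1) Y(c=3) I(c=6)]
  12. access Y: HIT, count now 4. Cache: [V(c=1) Y(c=4) I(c=6)]
  13. access Y: HIT, count now 5. Cache: [V(c=1) Y(c=5) I(c=6)]
  14. access I: HIT, count now 7. Cache: [V(c=1) Y(c=5) I(c=7)]
  15. access I: HIT, count now 8. Cache: [V(c=1) Y(c=5) I(c=8)]
  16. access I: HIT, count now 9. Cache: [V(c=1) Y(c=5) I(c=9)]
  17. access I: HIT, count now 10. Cache: [V(c=1) Y(c=5) I(c=10)]
  18. access W: MISS, evict V(c=1). Cache: [W(c=1) Y(c=5) I(c=10)]
  19. access I: HIT, count now 11. Cache: [W(c=1) Y(c=5) I(c=11)]
  20. access I: HIT, count now 12. Cache: [W(c=1) Y(c=5) I(c=12)]
  21. access Y: HIT, count now 6. Cache: [W(c=1) Y(c=6) I(c=12)]
  22. access I: HIT, count now 13. Cache: [W(c=1) Y(c=6) I(c=13)]
  23. access V: MISS, evict W(c=1). Cache: [V(c=1) Y(c=6) I(c=13)]
  24. access Y: HIT, count now 7. Cache: [V(c=1) Y(c=7) I(c=13)]
  25. access Y: HIT, count now 8. Cache: [V(c=1) Y(c=8) I(c=13)]
Total: 19 hits, 6 misses, 3 evictions

Answer: I V Y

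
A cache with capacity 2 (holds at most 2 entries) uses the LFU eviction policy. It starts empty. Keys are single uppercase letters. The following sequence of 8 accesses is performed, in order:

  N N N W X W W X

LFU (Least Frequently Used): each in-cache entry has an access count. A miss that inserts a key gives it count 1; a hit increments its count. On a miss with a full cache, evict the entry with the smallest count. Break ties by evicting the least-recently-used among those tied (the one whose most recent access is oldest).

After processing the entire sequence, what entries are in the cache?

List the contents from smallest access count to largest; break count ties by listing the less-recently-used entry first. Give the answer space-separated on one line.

Answer: X N

Derivation:
LFU simulation (capacity=2):
  1. access N: MISS. Cache: [N(c=1)]
  2. access N: HIT, count now 2. Cache: [N(c=2)]
  3. access N: HIT, count now 3. Cache: [N(c=3)]
  4. access W: MISS. Cache: [W(c=1) N(c=3)]
  5. access X: MISS, evict W(c=1). Cache: [X(c=1) N(c=3)]
  6. access W: MISS, evict X(c=1). Cache: [W(c=1) N(c=3)]
  7. access W: HIT, count now 2. Cache: [W(c=2) N(c=3)]
  8. access X: MISS, evict W(c=2). Cache: [X(c=1) N(c=3)]
Total: 3 hits, 5 misses, 3 evictions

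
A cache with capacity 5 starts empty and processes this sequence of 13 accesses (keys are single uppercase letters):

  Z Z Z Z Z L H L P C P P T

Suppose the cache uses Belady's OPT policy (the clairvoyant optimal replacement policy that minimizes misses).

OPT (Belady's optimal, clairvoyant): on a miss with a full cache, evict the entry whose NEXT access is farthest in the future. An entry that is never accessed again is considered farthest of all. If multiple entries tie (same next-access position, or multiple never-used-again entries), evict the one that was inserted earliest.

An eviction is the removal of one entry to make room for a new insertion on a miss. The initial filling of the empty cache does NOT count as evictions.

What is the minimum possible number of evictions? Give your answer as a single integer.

Answer: 1

Derivation:
OPT (Belady) simulation (capacity=5):
  1. access Z: MISS. Cache: [Z]
  2. access Z: HIT. Next use of Z: step 3. Cache: [Z]
  3. access Z: HIT. Next use of Z: step 4. Cache: [Z]
  4. access Z: HIT. Next use of Z: step 5. Cache: [Z]
  5. access Z: HIT. Next use of Z: never. Cache: [Z]
  6. access L: MISS. Cache: [Z L]
  7. access H: MISS. Cache: [Z L H]
  8. access L: HIT. Next use of L: never. Cache: [Z L H]
  9. access P: MISS. Cache: [Z L H P]
  10. access C: MISS. Cache: [Z L H P C]
  11. access P: HIT. Next use of P: step 12. Cache: [Z L H P C]
  12. access P: HIT. Next use of P: never. Cache: [Z L H P C]
  13. access T: MISS, evict Z (next use: never). Cache: [L H P C T]
Total: 7 hits, 6 misses, 1 evictions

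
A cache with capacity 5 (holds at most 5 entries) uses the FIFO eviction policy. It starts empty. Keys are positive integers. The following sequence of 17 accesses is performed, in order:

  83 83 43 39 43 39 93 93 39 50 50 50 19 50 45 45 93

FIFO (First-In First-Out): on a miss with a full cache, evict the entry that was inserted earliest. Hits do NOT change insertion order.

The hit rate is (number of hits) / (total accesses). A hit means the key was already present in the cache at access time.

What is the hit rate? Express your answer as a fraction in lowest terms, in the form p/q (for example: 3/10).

Answer: 10/17

Derivation:
FIFO simulation (capacity=5):
  1. access 83: MISS. Cache (old->new): [83]
  2. access 83: HIT. Cache (old->new): [83]
  3. access 43: MISS. Cache (old->new): [83 43]
  4. access 39: MISS. Cache (old->new): [83 43 39]
  5. access 43: HIT. Cache (old->new): [83 43 39]
  6. access 39: HIT. Cache (old->new): [83 43 39]
  7. access 93: MISS. Cache (old->new): [83 43 39 93]
  8. access 93: HIT. Cache (old->new): [83 43 39 93]
  9. access 39: HIT. Cache (old->new): [83 43 39 93]
  10. access 50: MISS. Cache (old->new): [83 43 39 93 50]
  11. access 50: HIT. Cache (old->new): [83 43 39 93 50]
  12. access 50: HIT. Cache (old->new): [83 43 39 93 50]
  13. access 19: MISS, evict 83. Cache (old->new): [43 39 93 50 19]
  14. access 50: HIT. Cache (old->new): [43 39 93 50 19]
  15. access 45: MISS, evict 43. Cache (old->new): [39 93 50 19 45]
  16. access 45: HIT. Cache (old->new): [39 93 50 19 45]
  17. access 93: HIT. Cache (old->new): [39 93 50 19 45]
Total: 10 hits, 7 misses, 2 evictions

Hit rate = 10/17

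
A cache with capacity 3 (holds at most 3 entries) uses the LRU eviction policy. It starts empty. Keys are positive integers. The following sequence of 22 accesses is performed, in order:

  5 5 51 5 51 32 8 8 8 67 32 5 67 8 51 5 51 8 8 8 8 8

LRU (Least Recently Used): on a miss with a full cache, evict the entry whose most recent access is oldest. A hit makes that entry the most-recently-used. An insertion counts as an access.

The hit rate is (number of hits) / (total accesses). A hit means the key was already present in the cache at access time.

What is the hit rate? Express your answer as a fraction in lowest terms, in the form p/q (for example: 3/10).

Answer: 13/22

Derivation:
LRU simulation (capacity=3):
  1. access 5: MISS. Cache (LRU->MRU): [5]
  2. access 5: HIT. Cache (LRU->MRU): [5]
  3. access 51: MISS. Cache (LRU->MRU): [5 51]
  4. access 5: HIT. Cache (LRU->MRU): [51 5]
  5. access 51: HIT. Cache (LRU->MRU): [5 51]
  6. access 32: MISS. Cache (LRU->MRU): [5 51 32]
  7. access 8: MISS, evict 5. Cache (LRU->MRU): [51 32 8]
  8. access 8: HIT. Cache (LRU->MRU): [51 32 8]
  9. access 8: HIT. Cache (LRU->MRU): [51 32 8]
  10. access 67: MISS, evict 51. Cache (LRU->MRU): [32 8 67]
  11. access 32: HIT. Cache (LRU->MRU): [8 67 32]
  12. access 5: MISS, evict 8. Cache (LRU->MRU): [67 32 5]
  13. access 67: HIT. Cache (LRU->MRU): [32 5 67]
  14. access 8: MISS, evict 32. Cache (LRU->MRU): [5 67 8]
  15. access 51: MISS, evict 5. Cache (LRU->MRU): [67 8 51]
  16. access 5: MISS, evict 67. Cache (LRU->MRU): [8 51 5]
  17. access 51: HIT. Cache (LRU->MRU): [8 5 51]
  18. access 8: HIT. Cache (LRU->MRU): [5 51 8]
  19. access 8: HIT. Cache (LRU->MRU): [5 51 8]
  20. access 8: HIT. Cache (LRU->MRU): [5 51 8]
  21. access 8: HIT. Cache (LRU->MRU): [5 51 8]
  22. access 8: HIT. Cache (LRU->MRU): [5 51 8]
Total: 13 hits, 9 misses, 6 evictions

Hit rate = 13/22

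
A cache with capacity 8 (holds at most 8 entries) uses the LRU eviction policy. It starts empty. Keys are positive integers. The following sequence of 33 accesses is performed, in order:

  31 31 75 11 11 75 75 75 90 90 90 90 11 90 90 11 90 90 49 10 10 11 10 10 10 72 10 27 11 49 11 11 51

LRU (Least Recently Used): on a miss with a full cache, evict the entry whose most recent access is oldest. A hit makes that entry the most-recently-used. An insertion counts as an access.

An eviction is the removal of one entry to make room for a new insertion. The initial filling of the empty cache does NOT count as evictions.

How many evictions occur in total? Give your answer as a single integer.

Answer: 1

Derivation:
LRU simulation (capacity=8):
  1. access 31: MISS. Cache (LRU->MRU): [31]
  2. access 31: HIT. Cache (LRU->MRU): [31]
  3. access 75: MISS. Cache (LRU->MRU): [31 75]
  4. access 11: MISS. Cache (LRU->MRU): [31 75 11]
  5. access 11: HIT. Cache (LRU->MRU): [31 75 11]
  6. access 75: HIT. Cache (LRU->MRU): [31 11 75]
  7. access 75: HIT. Cache (LRU->MRU): [31 11 75]
  8. access 75: HIT. Cache (LRU->MRU): [31 11 75]
  9. access 90: MISS. Cache (LRU->MRU): [31 11 75 90]
  10. access 90: HIT. Cache (LRU->MRU): [31 11 75 90]
  11. access 90: HIT. Cache (LRU->MRU): [31 11 75 90]
  12. access 90: HIT. Cache (LRU->MRU): [31 11 75 90]
  13. access 11: HIT. Cache (LRU->MRU): [31 75 90 11]
  14. access 90: HIT. Cache (LRU->MRU): [31 75 11 90]
  15. access 90: HIT. Cache (LRU->MRU): [31 75 11 90]
  16. access 11: HIT. Cache (LRU->MRU): [31 75 90 11]
  17. access 90: HIT. Cache (LRU->MRU): [31 75 11 90]
  18. access 90: HIT. Cache (LRU->MRU): [31 75 11 90]
  19. access 49: MISS. Cache (LRU->MRU): [31 75 11 90 49]
  20. access 10: MISS. Cache (LRU->MRU): [31 75 11 90 49 10]
  21. access 10: HIT. Cache (LRU->MRU): [31 75 11 90 49 10]
  22. access 11: HIT. Cache (LRU->MRU): [31 75 90 49 10 11]
  23. access 10: HIT. Cache (LRU->MRU): [31 75 90 49 11 10]
  24. access 10: HIT. Cache (LRU->MRU): [31 75 90 49 11 10]
  25. access 10: HIT. Cache (LRU->MRU): [31 75 90 49 11 10]
  26. access 72: MISS. Cache (LRU->MRU): [31 75 90 49 11 10 72]
  27. access 10: HIT. Cache (LRU->MRU): [31 75 90 49 11 72 10]
  28. access 27: MISS. Cache (LRU->MRU): [31 75 90 49 11 72 10 27]
  29. access 11: HIT. Cache (LRU->MRU): [31 75 90 49 72 10 27 11]
  30. access 49: HIT. Cache (LRU->MRU): [31 75 90 72 10 27 11 49]
  31. access 11: HIT. Cache (LRU->MRU): [31 75 90 72 10 27 49 11]
  32. access 11: HIT. Cache (LRU->MRU): [31 75 90 72 10 27 49 11]
  33. access 51: MISS, evict 31. Cache (LRU->MRU): [75 90 72 10 27 49 11 51]
Total: 24 hits, 9 misses, 1 evictions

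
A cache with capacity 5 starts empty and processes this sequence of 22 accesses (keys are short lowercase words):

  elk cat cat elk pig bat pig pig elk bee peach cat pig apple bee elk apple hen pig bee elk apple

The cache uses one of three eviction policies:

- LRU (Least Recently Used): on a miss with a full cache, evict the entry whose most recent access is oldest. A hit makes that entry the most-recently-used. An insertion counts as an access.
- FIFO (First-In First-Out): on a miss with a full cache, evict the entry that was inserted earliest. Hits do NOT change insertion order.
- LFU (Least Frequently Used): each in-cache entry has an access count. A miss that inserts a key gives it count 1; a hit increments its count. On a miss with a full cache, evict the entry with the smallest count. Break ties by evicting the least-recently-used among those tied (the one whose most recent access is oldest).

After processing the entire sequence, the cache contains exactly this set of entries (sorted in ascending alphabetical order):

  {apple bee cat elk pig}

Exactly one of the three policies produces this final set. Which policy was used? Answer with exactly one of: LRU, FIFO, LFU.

Answer: LFU

Derivation:
Simulating under each policy and comparing final sets:
  LRU: final set = {apple bee elk hen pig} -> differs
  FIFO: final set = {apple bee elk hen pig} -> differs
  LFU: final set = {apple bee cat elk pig} -> MATCHES target
Only LFU produces the target set.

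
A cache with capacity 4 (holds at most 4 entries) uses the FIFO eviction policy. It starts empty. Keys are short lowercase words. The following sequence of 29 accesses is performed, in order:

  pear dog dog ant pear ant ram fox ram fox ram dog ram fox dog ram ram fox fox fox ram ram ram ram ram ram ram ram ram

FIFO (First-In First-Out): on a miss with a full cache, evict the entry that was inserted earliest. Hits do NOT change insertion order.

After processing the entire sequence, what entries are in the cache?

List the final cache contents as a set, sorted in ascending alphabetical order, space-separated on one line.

FIFO simulation (capacity=4):
  1. access pear: MISS. Cache (old->new): [pear]
  2. access dog: MISS. Cache (old->new): [pear dog]
  3. access dog: HIT. Cache (old->new): [pear dog]
  4. access ant: MISS. Cache (old->new): [pear dog ant]
  5. access pear: HIT. Cache (old->new): [pear dog ant]
  6. access ant: HIT. Cache (old->new): [pear dog ant]
  7. access ram: MISS. Cache (old->new): [pear dog ant ram]
  8. access fox: MISS, evict pear. Cache (old->new): [dog ant ram fox]
  9. access ram: HIT. Cache (old->new): [dog ant ram fox]
  10. access fox: HIT. Cache (old->new): [dog ant ram fox]
  11. access ram: HIT. Cache (old->new): [dog ant ram fox]
  12. access dog: HIT. Cache (old->new): [dog ant ram fox]
  13. access ram: HIT. Cache (old->new): [dog ant ram fox]
  14. access fox: HIT. Cache (old->new): [dog ant ram fox]
  15. access dog: HIT. Cache (old->new): [dog ant ram fox]
  16. access ram: HIT. Cache (old->new): [dog ant ram fox]
  17. access ram: HIT. Cache (old->new): [dog ant ram fox]
  18. access fox: HIT. Cache (old->new): [dog ant ram fox]
  19. access fox: HIT. Cache (old->new): [dog ant ram fox]
  20. access fox: HIT. Cache (old->new): [dog ant ram fox]
  21. access ram: HIT. Cache (old->new): [dog ant ram fox]
  22. access ram: HIT. Cache (old->new): [dog ant ram fox]
  23. access ram: HIT. Cache (old->new): [dog ant ram fox]
  24. access ram: HIT. Cache (old->new): [dog ant ram fox]
  25. access ram: HIT. Cache (old->new): [dog ant ram fox]
  26. access ram: HIT. Cache (old->new): [dog ant ram fox]
  27. access ram: HIT. Cache (old->new): [dog ant ram fox]
  28. access ram: HIT. Cache (old->new): [dog ant ram fox]
  29. access ram: HIT. Cache (old->new): [dog ant ram fox]
Total: 24 hits, 5 misses, 1 evictions

Answer: ant dog fox ram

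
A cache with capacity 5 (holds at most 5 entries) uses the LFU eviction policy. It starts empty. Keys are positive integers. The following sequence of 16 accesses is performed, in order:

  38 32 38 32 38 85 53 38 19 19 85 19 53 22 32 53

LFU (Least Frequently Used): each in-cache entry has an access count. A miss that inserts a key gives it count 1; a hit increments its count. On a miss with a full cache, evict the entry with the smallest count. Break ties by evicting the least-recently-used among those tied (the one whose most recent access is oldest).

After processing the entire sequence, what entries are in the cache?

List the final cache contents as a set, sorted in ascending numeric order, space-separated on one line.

LFU simulation (capacity=5):
  1. access 38: MISS. Cache: [38(c=1)]
  2. access 32: MISS. Cache: [38(c=1) 32(c=1)]
  3. access 38: HIT, count now 2. Cache: [32(c=1) 38(c=2)]
  4. access 32: HIT, count now 2. Cache: [38(c=2) 32(c=2)]
  5. access 38: HIT, count now 3. Cache: [32(c=2) 38(c=3)]
  6. access 85: MISS. Cache: [85(c=1) 32(c=2) 38(c=3)]
  7. access 53: MISS. Cache: [85(c=1) 53(c=1) 32(c=2) 38(c=3)]
  8. access 38: HIT, count now 4. Cache: [85(c=1) 53(c=1) 32(c=2) 38(c=4)]
  9. access 19: MISS. Cache: [85(c=1) 53(c=1) 19(c=1) 32(c=2) 38(c=4)]
  10. access 19: HIT, count now 2. Cache: [85(c=1) 53(c=1) 32(c=2) 19(c=2) 38(c=4)]
  11. access 85: HIT, count now 2. Cache: [53(c=1) 32(c=2) 19(c=2) 85(c=2) 38(c=4)]
  12. access 19: HIT, count now 3. Cache: [53(c=1) 32(c=2) 85(c=2) 19(c=3) 38(c=4)]
  13. access 53: HIT, count now 2. Cache: [32(c=2) 85(c=2) 53(c=2) 19(c=3) 38(c=4)]
  14. access 22: MISS, evict 32(c=2). Cache: [22(c=1) 85(c=2) 53(c=2) 19(c=3) 38(c=4)]
  15. access 32: MISS, evict 22(c=1). Cache: [32(c=1) 85(c=2) 53(c=2) 19(c=3) 38(c=4)]
  16. access 53: HIT, count now 3. Cache: [32(c=1) 85(c=2) 19(c=3) 53(c=3) 38(c=4)]
Total: 9 hits, 7 misses, 2 evictions

Answer: 19 32 38 53 85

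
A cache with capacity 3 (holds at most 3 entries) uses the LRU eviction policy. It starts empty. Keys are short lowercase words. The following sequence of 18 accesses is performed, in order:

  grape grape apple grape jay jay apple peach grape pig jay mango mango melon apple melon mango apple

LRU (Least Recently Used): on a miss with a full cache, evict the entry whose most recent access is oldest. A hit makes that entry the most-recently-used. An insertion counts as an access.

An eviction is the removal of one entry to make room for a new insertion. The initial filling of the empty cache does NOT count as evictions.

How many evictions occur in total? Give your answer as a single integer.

Answer: 7

Derivation:
LRU simulation (capacity=3):
  1. access grape: MISS. Cache (LRU->MRU): [grape]
  2. access grape: HIT. Cache (LRU->MRU): [grape]
  3. access apple: MISS. Cache (LRU->MRU): [grape apple]
  4. access grape: HIT. Cache (LRU->MRU): [apple grape]
  5. access jay: MISS. Cache (LRU->MRU): [apple grape jay]
  6. access jay: HIT. Cache (LRU->MRU): [apple grape jay]
  7. access apple: HIT. Cache (LRU->MRU): [grape jay apple]
  8. access peach: MISS, evict grape. Cache (LRU->MRU): [jay apple peach]
  9. access grape: MISS, evict jay. Cache (LRU->MRU): [apple peach grape]
  10. access pig: MISS, evict apple. Cache (LRU->MRU): [peach grape pig]
  11. access jay: MISS, evict peach. Cache (LRU->MRU): [grape pig jay]
  12. access mango: MISS, evict grape. Cache (LRU->MRU): [pig jay mango]
  13. access mango: HIT. Cache (LRU->MRU): [pig jay mango]
  14. access melon: MISS, evict pig. Cache (LRU->MRU): [jay mango melon]
  15. access apple: MISS, evict jay. Cache (LRU->MRU): [mango melon apple]
  16. access melon: HIT. Cache (LRU->MRU): [mango apple melon]
  17. access mango: HIT. Cache (LRU->MRU): [apple melon mango]
  18. access apple: HIT. Cache (LRU->MRU): [melon mango apple]
Total: 8 hits, 10 misses, 7 evictions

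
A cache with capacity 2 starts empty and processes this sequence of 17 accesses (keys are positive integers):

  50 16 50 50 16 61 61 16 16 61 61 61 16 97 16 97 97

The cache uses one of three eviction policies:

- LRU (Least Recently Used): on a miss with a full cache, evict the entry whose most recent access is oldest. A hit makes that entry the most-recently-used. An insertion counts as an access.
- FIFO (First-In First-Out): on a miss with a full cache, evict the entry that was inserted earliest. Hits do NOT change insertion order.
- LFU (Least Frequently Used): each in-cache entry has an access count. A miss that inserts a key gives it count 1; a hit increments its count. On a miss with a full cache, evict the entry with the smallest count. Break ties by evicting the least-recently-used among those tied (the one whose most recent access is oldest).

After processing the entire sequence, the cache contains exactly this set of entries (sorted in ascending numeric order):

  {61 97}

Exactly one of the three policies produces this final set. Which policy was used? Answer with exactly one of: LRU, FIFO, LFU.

Simulating under each policy and comparing final sets:
  LRU: final set = {16 97} -> differs
  FIFO: final set = {16 97} -> differs
  LFU: final set = {61 97} -> MATCHES target
Only LFU produces the target set.

Answer: LFU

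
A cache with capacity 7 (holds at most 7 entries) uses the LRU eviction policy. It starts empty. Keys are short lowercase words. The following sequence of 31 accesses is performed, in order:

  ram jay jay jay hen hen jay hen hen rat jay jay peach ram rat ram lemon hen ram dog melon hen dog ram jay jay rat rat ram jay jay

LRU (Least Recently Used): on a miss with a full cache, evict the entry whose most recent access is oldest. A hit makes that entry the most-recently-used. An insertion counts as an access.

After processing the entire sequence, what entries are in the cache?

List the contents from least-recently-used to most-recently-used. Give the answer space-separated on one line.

LRU simulation (capacity=7):
  1. access ram: MISS. Cache (LRU->MRU): [ram]
  2. access jay: MISS. Cache (LRU->MRU): [ram jay]
  3. access jay: HIT. Cache (LRU->MRU): [ram jay]
  4. access jay: HIT. Cache (LRU->MRU): [ram jay]
  5. access hen: MISS. Cache (LRU->MRU): [ram jay hen]
  6. access hen: HIT. Cache (LRU->MRU): [ram jay hen]
  7. access jay: HIT. Cache (LRU->MRU): [ram hen jay]
  8. access hen: HIT. Cache (LRU->MRU): [ram jay hen]
  9. access hen: HIT. Cache (LRU->MRU): [ram jay hen]
  10. access rat: MISS. Cache (LRU->MRU): [ram jay hen rat]
  11. access jay: HIT. Cache (LRU->MRU): [ram hen rat jay]
  12. access jay: HIT. Cache (LRU->MRU): [ram hen rat jay]
  13. access peach: MISS. Cache (LRU->MRU): [ram hen rat jay peach]
  14. access ram: HIT. Cache (LRU->MRU): [hen rat jay peach ram]
  15. access rat: HIT. Cache (LRU->MRU): [hen jay peach ram rat]
  16. access ram: HIT. Cache (LRU->MRU): [hen jay peach rat ram]
  17. access lemon: MISS. Cache (LRU->MRU): [hen jay peach rat ram lemon]
  18. access hen: HIT. Cache (LRU->MRU): [jay peach rat ram lemon hen]
  19. access ram: HIT. Cache (LRU->MRU): [jay peach rat lemon hen ram]
  20. access dog: MISS. Cache (LRU->MRU): [jay peach rat lemon hen ram dog]
  21. access melon: MISS, evict jay. Cache (LRU->MRU): [peach rat lemon hen ram dog melon]
  22. access hen: HIT. Cache (LRU->MRU): [peach rat lemon ram dog melon hen]
  23. access dog: HIT. Cache (LRU->MRU): [peach rat lemon ram melon hen dog]
  24. access ram: HIT. Cache (LRU->MRU): [peach rat lemon melon hen dog ram]
  25. access jay: MISS, evict peach. Cache (LRU->MRU): [rat lemon melon hen dog ram jay]
  26. access jay: HIT. Cache (LRU->MRU): [rat lemon melon hen dog ram jay]
  27. access rat: HIT. Cache (LRU->MRU): [lemon melon hen dog ram jay rat]
  28. access rat: HIT. Cache (LRU->MRU): [lemon melon hen dog ram jay rat]
  29. access ram: HIT. Cache (LRU->MRU): [lemon melon hen dog jay rat ram]
  30. access jay: HIT. Cache (LRU->MRU): [lemon melon hen dog rat ram jay]
  31. access jay: HIT. Cache (LRU->MRU): [lemon melon hen dog rat ram jay]
Total: 22 hits, 9 misses, 2 evictions

Answer: lemon melon hen dog rat ram jay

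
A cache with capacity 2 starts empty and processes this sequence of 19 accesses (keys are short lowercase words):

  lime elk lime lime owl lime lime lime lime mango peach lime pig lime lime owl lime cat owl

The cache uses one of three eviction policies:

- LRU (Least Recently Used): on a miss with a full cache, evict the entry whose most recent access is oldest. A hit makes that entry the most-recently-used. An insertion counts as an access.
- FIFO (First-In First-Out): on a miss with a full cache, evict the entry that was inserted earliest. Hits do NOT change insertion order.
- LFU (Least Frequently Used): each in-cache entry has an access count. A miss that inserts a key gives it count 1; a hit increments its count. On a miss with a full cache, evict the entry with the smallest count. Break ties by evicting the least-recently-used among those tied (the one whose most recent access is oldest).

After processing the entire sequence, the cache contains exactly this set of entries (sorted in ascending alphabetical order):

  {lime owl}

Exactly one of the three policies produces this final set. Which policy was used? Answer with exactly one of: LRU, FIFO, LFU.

Simulating under each policy and comparing final sets:
  LRU: final set = {cat owl} -> differs
  FIFO: final set = {cat owl} -> differs
  LFU: final set = {lime owl} -> MATCHES target
Only LFU produces the target set.

Answer: LFU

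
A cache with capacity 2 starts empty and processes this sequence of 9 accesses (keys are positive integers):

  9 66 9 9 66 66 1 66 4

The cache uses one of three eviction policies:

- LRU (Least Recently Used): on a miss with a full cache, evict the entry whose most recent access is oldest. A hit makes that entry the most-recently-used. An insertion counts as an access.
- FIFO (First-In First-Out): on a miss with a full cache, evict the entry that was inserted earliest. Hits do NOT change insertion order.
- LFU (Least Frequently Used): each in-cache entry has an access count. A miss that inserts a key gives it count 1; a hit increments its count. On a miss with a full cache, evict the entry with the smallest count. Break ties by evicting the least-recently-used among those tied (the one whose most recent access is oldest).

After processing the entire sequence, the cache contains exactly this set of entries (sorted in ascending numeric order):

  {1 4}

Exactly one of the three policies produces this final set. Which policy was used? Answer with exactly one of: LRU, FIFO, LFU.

Simulating under each policy and comparing final sets:
  LRU: final set = {4 66} -> differs
  FIFO: final set = {1 4} -> MATCHES target
  LFU: final set = {4 66} -> differs
Only FIFO produces the target set.

Answer: FIFO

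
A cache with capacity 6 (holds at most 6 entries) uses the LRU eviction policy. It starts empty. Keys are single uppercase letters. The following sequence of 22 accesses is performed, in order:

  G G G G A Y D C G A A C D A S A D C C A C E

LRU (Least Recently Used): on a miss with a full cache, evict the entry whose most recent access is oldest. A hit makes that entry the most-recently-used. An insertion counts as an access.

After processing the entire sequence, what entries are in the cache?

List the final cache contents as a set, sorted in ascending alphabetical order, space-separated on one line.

Answer: A C D E G S

Derivation:
LRU simulation (capacity=6):
  1. access G: MISS. Cache (LRU->MRU): [G]
  2. access G: HIT. Cache (LRU->MRU): [G]
  3. access G: HIT. Cache (LRU->MRU): [G]
  4. access G: HIT. Cache (LRU->MRU): [G]
  5. access A: MISS. Cache (LRU->MRU): [G A]
  6. access Y: MISS. Cache (LRU->MRU): [G A Y]
  7. access D: MISS. Cache (LRU->MRU): [G A Y D]
  8. access C: MISS. Cache (LRU->MRU): [G A Y D C]
  9. access G: HIT. Cache (LRU->MRU): [A Y D C G]
  10. access A: HIT. Cache (LRU->MRU): [Y D C G A]
  11. access A: HIT. Cache (LRU->MRU): [Y D C G A]
  12. access C: HIT. Cache (LRU->MRU): [Y D G A C]
  13. access D: HIT. Cache (LRU->MRU): [Y G A C D]
  14. access A: HIT. Cache (LRU->MRU): [Y G C D A]
  15. access S: MISS. Cache (LRU->MRU): [Y G C D A S]
  16. access A: HIT. Cache (LRU->MRU): [Y G C D S A]
  17. access D: HIT. Cache (LRU->MRU): [Y G C S A D]
  18. access C: HIT. Cache (LRU->MRU): [Y G S A D C]
  19. access C: HIT. Cache (LRU->MRU): [Y G S A D C]
  20. access A: HIT. Cache (LRU->MRU): [Y G S D C A]
  21. access C: HIT. Cache (LRU->MRU): [Y G S D A C]
  22. access E: MISS, evict Y. Cache (LRU->MRU): [G S D A C E]
Total: 15 hits, 7 misses, 1 evictions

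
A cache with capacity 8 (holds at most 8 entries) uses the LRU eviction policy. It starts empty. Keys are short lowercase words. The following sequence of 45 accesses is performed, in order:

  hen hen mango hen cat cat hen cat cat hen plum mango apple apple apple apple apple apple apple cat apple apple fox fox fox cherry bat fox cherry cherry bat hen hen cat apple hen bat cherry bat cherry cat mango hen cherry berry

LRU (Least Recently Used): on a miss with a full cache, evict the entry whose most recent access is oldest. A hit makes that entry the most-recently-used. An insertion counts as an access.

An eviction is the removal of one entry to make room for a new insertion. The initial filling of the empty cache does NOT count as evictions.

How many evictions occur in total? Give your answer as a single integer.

LRU simulation (capacity=8):
  1. access hen: MISS. Cache (LRU->MRU): [hen]
  2. access hen: HIT. Cache (LRU->MRU): [hen]
  3. access mango: MISS. Cache (LRU->MRU): [hen mango]
  4. access hen: HIT. Cache (LRU->MRU): [mango hen]
  5. access cat: MISS. Cache (LRU->MRU): [mango hen cat]
  6. access cat: HIT. Cache (LRU->MRU): [mango hen cat]
  7. access hen: HIT. Cache (LRU->MRU): [mango cat hen]
  8. access cat: HIT. Cache (LRU->MRU): [mango hen cat]
  9. access cat: HIT. Cache (LRU->MRU): [mango hen cat]
  10. access hen: HIT. Cache (LRU->MRU): [mango cat hen]
  11. access plum: MISS. Cache (LRU->MRU): [mango cat hen plum]
  12. access mango: HIT. Cache (LRU->MRU): [cat hen plum mango]
  13. access apple: MISS. Cache (LRU->MRU): [cat hen plum mango apple]
  14. access apple: HIT. Cache (LRU->MRU): [cat hen plum mango apple]
  15. access apple: HIT. Cache (LRU->MRU): [cat hen plum mango apple]
  16. access apple: HIT. Cache (LRU->MRU): [cat hen plum mango apple]
  17. access apple: HIT. Cache (LRU->MRU): [cat hen plum mango apple]
  18. access apple: HIT. Cache (LRU->MRU): [cat hen plum mango apple]
  19. access apple: HIT. Cache (LRU->MRU): [cat hen plum mango apple]
  20. access cat: HIT. Cache (LRU->MRU): [hen plum mango apple cat]
  21. access apple: HIT. Cache (LRU->MRU): [hen plum mango cat apple]
  22. access apple: HIT. Cache (LRU->MRU): [hen plum mango cat apple]
  23. access fox: MISS. Cache (LRU->MRU): [hen plum mango cat apple fox]
  24. access fox: HIT. Cache (LRU->MRU): [hen plum mango cat apple fox]
  25. access fox: HIT. Cache (LRU->MRU): [hen plum mango cat apple fox]
  26. access cherry: MISS. Cache (LRU->MRU): [hen plum mango cat apple fox cherry]
  27. access bat: MISS. Cache (LRU->MRU): [hen plum mango cat apple fox cherry bat]
  28. access fox: HIT. Cache (LRU->MRU): [hen plum mango cat apple cherry bat fox]
  29. access cherry: HIT. Cache (LRU->MRU): [hen plum mango cat apple bat fox cherry]
  30. access cherry: HIT. Cache (LRU->MRU): [hen plum mango cat apple bat fox cherry]
  31. access bat: HIT. Cache (LRU->MRU): [hen plum mango cat apple fox cherry bat]
  32. access hen: HIT. Cache (LRU->MRU): [plum mango cat apple fox cherry bat hen]
  33. access hen: HIT. Cache (LRU->MRU): [plum mango cat apple fox cherry bat hen]
  34. access cat: HIT. Cache (LRU->MRU): [plum mango apple fox cherry bat hen cat]
  35. access apple: HIT. Cache (LRU->MRU): [plum mango fox cherry bat hen cat apple]
  36. access hen: HIT. Cache (LRU->MRU): [plum mango fox cherry bat cat apple hen]
  37. access bat: HIT. Cache (LRU->MRU): [plum mango fox cherry cat apple hen bat]
  38. access cherry: HIT. Cache (LRU->MRU): [plum mango fox cat apple hen bat cherry]
  39. access bat: HIT. Cache (LRU->MRU): [plum mango fox cat apple hen cherry bat]
  40. access cherry: HIT. Cache (LRU->MRU): [plum mango fox cat apple hen bat cherry]
  41. access cat: HIT. Cache (LRU->MRU): [plum mango fox apple hen bat cherry cat]
  42. access mango: HIT. Cache (LRU->MRU): [plum fox apple hen bat cherry cat mango]
  43. access hen: HIT. Cache (LRU->MRU): [plum fox apple bat cherry cat mango hen]
  44. access cherry: HIT. Cache (LRU->MRU): [plum fox apple bat cat mango hen cherry]
  45. access berry: MISS, evict plum. Cache (LRU->MRU): [fox apple bat cat mango hen cherry berry]
Total: 36 hits, 9 misses, 1 evictions

Answer: 1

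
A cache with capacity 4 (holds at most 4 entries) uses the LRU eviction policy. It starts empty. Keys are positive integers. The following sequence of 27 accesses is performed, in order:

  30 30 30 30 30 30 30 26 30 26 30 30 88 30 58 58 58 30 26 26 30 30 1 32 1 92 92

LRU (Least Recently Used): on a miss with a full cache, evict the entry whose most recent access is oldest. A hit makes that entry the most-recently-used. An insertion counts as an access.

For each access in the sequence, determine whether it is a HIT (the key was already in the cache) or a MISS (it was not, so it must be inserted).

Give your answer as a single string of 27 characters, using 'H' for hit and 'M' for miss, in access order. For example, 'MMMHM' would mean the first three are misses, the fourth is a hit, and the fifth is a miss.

Answer: MHHHHHHMHHHHMHMHHHHHHHMMHMH

Derivation:
LRU simulation (capacity=4):
  1. access 30: MISS. Cache (LRU->MRU): [30]
  2. access 30: HIT. Cache (LRU->MRU): [30]
  3. access 30: HIT. Cache (LRU->MRU): [30]
  4. access 30: HIT. Cache (LRU->MRU): [30]
  5. access 30: HIT. Cache (LRU->MRU): [30]
  6. access 30: HIT. Cache (LRU->MRU): [30]
  7. access 30: HIT. Cache (LRU->MRU): [30]
  8. access 26: MISS. Cache (LRU->MRU): [30 26]
  9. access 30: HIT. Cache (LRU->MRU): [26 30]
  10. access 26: HIT. Cache (LRU->MRU): [30 26]
  11. access 30: HIT. Cache (LRU->MRU): [26 30]
  12. access 30: HIT. Cache (LRU->MRU): [26 30]
  13. access 88: MISS. Cache (LRU->MRU): [26 30 88]
  14. access 30: HIT. Cache (LRU->MRU): [26 88 30]
  15. access 58: MISS. Cache (LRU->MRU): [26 88 30 58]
  16. access 58: HIT. Cache (LRU->MRU): [26 88 30 58]
  17. access 58: HIT. Cache (LRU->MRU): [26 88 30 58]
  18. access 30: HIT. Cache (LRU->MRU): [26 88 58 30]
  19. access 26: HIT. Cache (LRU->MRU): [88 58 30 26]
  20. access 26: HIT. Cache (LRU->MRU): [88 58 30 26]
  21. access 30: HIT. Cache (LRU->MRU): [88 58 26 30]
  22. access 30: HIT. Cache (LRU->MRU): [88 58 26 30]
  23. access 1: MISS, evict 88. Cache (LRU->MRU): [58 26 30 1]
  24. access 32: MISS, evict 58. Cache (LRU->MRU): [26 30 1 32]
  25. access 1: HIT. Cache (LRU->MRU): [26 30 32 1]
  26. access 92: MISS, evict 26. Cache (LRU->MRU): [30 32 1 92]
  27. access 92: HIT. Cache (LRU->MRU): [30 32 1 92]
Total: 20 hits, 7 misses, 3 evictions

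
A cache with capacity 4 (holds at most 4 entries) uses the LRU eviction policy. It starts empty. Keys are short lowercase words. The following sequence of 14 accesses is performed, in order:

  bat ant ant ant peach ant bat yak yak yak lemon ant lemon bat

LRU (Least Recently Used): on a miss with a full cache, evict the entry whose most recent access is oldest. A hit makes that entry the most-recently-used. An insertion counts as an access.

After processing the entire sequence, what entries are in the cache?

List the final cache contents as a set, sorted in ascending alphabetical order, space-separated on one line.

Answer: ant bat lemon yak

Derivation:
LRU simulation (capacity=4):
  1. access bat: MISS. Cache (LRU->MRU): [bat]
  2. access ant: MISS. Cache (LRU->MRU): [bat ant]
  3. access ant: HIT. Cache (LRU->MRU): [bat ant]
  4. access ant: HIT. Cache (LRU->MRU): [bat ant]
  5. access peach: MISS. Cache (LRU->MRU): [bat ant peach]
  6. access ant: HIT. Cache (LRU->MRU): [bat peach ant]
  7. access bat: HIT. Cache (LRU->MRU): [peach ant bat]
  8. access yak: MISS. Cache (LRU->MRU): [peach ant bat yak]
  9. access yak: HIT. Cache (LRU->MRU): [peach ant bat yak]
  10. access yak: HIT. Cache (LRU->MRU): [peach ant bat yak]
  11. access lemon: MISS, evict peach. Cache (LRU->MRU): [ant bat yak lemon]
  12. access ant: HIT. Cache (LRU->MRU): [bat yak lemon ant]
  13. access lemon: HIT. Cache (LRU->MRU): [bat yak ant lemon]
  14. access bat: HIT. Cache (LRU->MRU): [yak ant lemon bat]
Total: 9 hits, 5 misses, 1 evictions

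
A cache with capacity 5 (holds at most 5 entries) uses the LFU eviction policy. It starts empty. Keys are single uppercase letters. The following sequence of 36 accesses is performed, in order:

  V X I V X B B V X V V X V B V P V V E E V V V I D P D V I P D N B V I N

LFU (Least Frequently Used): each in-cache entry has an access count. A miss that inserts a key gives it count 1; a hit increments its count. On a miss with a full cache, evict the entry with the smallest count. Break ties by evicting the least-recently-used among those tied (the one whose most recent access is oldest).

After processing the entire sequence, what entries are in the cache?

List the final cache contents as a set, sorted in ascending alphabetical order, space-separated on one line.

LFU simulation (capacity=5):
  1. access V: MISS. Cache: [V(c=1)]
  2. access X: MISS. Cache: [V(c=1) X(c=1)]
  3. access I: MISS. Cache: [V(c=1) X(c=1) I(c=1)]
  4. access V: HIT, count now 2. Cache: [X(c=1) I(c=1) V(c=2)]
  5. access X: HIT, count now 2. Cache: [I(c=1) V(c=2) X(c=2)]
  6. access B: MISS. Cache: [I(c=1) B(c=1) V(c=2) X(c=2)]
  7. access B: HIT, count now 2. Cache: [I(c=1) V(c=2) X(c=2) B(c=2)]
  8. access V: HIT, count now 3. Cache: [I(c=1) X(c=2) B(c=2) V(c=3)]
  9. access X: HIT, count now 3. Cache: [I(c=1) B(c=2) V(c=3) X(c=3)]
  10. access V: HIT, count now 4. Cache: [I(c=1) B(c=2) X(c=3) V(c=4)]
  11. access V: HIT, count now 5. Cache: [I(c=1) B(c=2) X(c=3) V(c=5)]
  12. access X: HIT, count now 4. Cache: [I(c=1) B(c=2) X(c=4) V(c=5)]
  13. access V: HIT, count now 6. Cache: [I(c=1) B(c=2) X(c=4) V(c=6)]
  14. access B: HIT, count now 3. Cache: [I(c=1) B(c=3) X(c=4) V(c=6)]
  15. access V: HIT, count now 7. Cache: [I(c=1) B(c=3) X(c=4) V(c=7)]
  16. access P: MISS. Cache: [I(c=1) P(c=1) B(c=3) X(c=4) V(c=7)]
  17. access V: HIT, count now 8. Cache: [I(c=1) P(c=1) B(c=3) X(c=4) V(c=8)]
  18. access V: HIT, count now 9. Cache: [I(c=1) P(c=1) B(c=3) X(c=4) V(c=9)]
  19. access E: MISS, evict I(c=1). Cache: [P(c=1) E(c=1) B(c=3) X(c=4) V(c=9)]
  20. access E: HIT, count now 2. Cache: [P(c=1) E(c=2) B(c=3) X(c=4) V(c=9)]
  21. access V: HIT, count now 10. Cache: [P(c=1) E(c=2) B(c=3) X(c=4) V(c=10)]
  22. access V: HIT, count now 11. Cache: [P(c=1) E(c=2) B(c=3) X(c=4) V(c=11)]
  23. access V: HIT, count now 12. Cache: [P(c=1) E(c=2) B(c=3) X(c=4) V(c=12)]
  24. access I: MISS, evict P(c=1). Cache: [I(c=1) E(c=2) B(c=3) X(c=4) V(c=12)]
  25. access D: MISS, evict I(c=1). Cache: [D(c=1) E(c=2) B(c=3) X(c=4) V(c=12)]
  26. access P: MISS, evict D(c=1). Cache: [P(c=1) E(c=2) B(c=3) X(c=4) V(c=12)]
  27. access D: MISS, evict P(c=1). Cache: [D(c=1) E(c=2) B(c=3) X(c=4) V(c=12)]
  28. access V: HIT, count now 13. Cache: [D(c=1) E(c=2) B(c=3) X(c=4) V(c=13)]
  29. access I: MISS, evict D(c=1). Cache: [I(c=1) E(c=2) B(c=3) X(c=4) V(c=13)]
  30. access P: MISS, evict I(c=1). Cache: [P(c=1) E(c=2) B(c=3) X(c=4) V(c=13)]
  31. access D: MISS, evict P(c=1). Cache: [D(c=1) E(c=2) B(c=3) X(c=4) V(c=13)]
  32. access N: MISS, evict D(c=1). Cache: [N(c=1) E(c=2) B(c=3) X(c=4) V(c=13)]
  33. access B: HIT, count now 4. Cache: [N(c=1) E(c=2) X(c=4) B(c=4) V(c=13)]
  34. access V: HIT, count now 14. Cache: [N(c=1) E(c=2) X(c=4) B(c=4) V(c=14)]
  35. access I: MISS, evict N(c=1). Cache: [I(c=1) E(c=2) X(c=4) B(c=4) V(c=14)]
  36. access N: MISS, evict I(c=1). Cache: [N(c=1) E(c=2) X(c=4) B(c=4) V(c=14)]
Total: 20 hits, 16 misses, 11 evictions

Answer: B E N V X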